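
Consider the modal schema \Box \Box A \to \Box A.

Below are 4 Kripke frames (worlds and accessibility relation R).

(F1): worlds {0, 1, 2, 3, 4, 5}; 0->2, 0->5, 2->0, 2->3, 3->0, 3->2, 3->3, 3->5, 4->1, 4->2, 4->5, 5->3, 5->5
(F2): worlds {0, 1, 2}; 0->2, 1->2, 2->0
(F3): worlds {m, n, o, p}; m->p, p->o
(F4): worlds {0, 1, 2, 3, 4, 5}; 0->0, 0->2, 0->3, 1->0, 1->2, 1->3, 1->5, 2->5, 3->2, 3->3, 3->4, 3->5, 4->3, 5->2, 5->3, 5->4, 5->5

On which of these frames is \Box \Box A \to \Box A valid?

Frame correspondent (Sahlqvist): \forall x \forall y (Rxy \to \exists z (Rxz \wedge Rzy)) — i.e. density.
(F1): fails — R02 but no z with R0z and Rz2.
(F2): fails — R12 but no z with R1z and Rz2.
(F3): fails — Rpo but no z with Rpz and Rzo.
(F4): ✓.

(F4)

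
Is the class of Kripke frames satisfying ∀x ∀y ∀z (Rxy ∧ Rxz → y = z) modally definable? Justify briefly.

Yes — defined by ◇r → □r

Yes: it is partial functionality, defined by the CD schema ◇r → □r.
Suppose ◇r→□r is valid. Take Rxy, Rxz and set V(r)={y}. Then ◇r at x, so □r at x, so r at z, i.e. z=y.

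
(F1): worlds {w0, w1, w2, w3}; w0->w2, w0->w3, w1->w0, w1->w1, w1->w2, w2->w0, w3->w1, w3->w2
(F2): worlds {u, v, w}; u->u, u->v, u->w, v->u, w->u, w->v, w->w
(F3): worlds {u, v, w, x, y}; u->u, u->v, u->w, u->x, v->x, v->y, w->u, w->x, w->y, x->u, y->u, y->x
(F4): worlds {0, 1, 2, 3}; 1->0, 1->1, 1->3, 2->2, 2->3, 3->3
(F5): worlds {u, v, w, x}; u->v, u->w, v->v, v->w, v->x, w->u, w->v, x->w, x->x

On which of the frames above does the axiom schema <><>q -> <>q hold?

(F4)

This is the axiom for transitivity; its first-order frame correspondent is forall x forall y forall z (Rxy & Ryz -> Rxz).
(F1): fails — Rw1w0 and Rw0w3 but not Rw1w3.
(F2): fails — Rvu and Ruv but not Rvv.
(F3): fails — Ruv and Rvy but not Ruy.
(F4): holds.
(F5): fails — Ruv and Rvx but not Rux.
Valid on: (F4).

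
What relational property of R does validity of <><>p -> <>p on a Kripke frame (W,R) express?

Transitivity

This is a form of the 4 axiom.
It corresponds to transitivity: forall x forall y forall z (Rxy & Ryz -> Rxz).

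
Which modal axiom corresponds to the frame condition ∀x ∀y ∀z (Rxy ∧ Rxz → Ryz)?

The condition is the Euclidean property. The 5 schema ◇q → □◇q defines it.
Suppose ◇q→□◇q is valid. Take Rxy, Rxz and set V(q)={y}. Then ◇q at x, so □◇q at x, so ◇q at z, so some w with Rzw has q; w=y, i.e. Rzy. By symmetry of the argument, Ryz.

◇q → □◇q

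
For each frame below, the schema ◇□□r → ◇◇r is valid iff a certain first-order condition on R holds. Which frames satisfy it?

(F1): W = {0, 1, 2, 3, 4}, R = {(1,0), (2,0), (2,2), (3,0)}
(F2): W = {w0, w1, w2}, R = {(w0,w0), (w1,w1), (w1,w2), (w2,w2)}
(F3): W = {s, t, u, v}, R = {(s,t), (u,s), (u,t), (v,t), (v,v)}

(F2)

The schema corresponds to a generalized confluence (Geach) condition: ∀x ∀y (xRy → ∃w (yR²w ∧ xR²w)).
(F1): fails — 1R0 but no w with 0R²w and 1R²w.
(F2): holds.
(F3): fails — sRt but no w with tR²w and sR²w.
Valid on: (F2).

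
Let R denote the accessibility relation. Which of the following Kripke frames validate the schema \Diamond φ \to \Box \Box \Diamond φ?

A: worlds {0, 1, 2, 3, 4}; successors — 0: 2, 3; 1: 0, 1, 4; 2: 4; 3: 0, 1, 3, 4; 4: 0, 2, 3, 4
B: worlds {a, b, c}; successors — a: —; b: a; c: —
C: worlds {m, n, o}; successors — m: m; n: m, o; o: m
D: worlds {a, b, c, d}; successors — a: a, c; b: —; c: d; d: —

B

Frame correspondent (Sahlqvist): \forall x \forall y \forall z ((xRy \wedge x R^2 z) \to \exists w (y = w \wedge zRw)) — i.e. a generalized confluence (Geach) condition.
A: fails — 0R2, 0R²1 but no w with 2=w and 1Rw.
B: satisfies the condition.
C: fails — nRo, nR²m but no w with o=w and mRw.
D: fails — aRa, aR²c but no w with a=w and cRw.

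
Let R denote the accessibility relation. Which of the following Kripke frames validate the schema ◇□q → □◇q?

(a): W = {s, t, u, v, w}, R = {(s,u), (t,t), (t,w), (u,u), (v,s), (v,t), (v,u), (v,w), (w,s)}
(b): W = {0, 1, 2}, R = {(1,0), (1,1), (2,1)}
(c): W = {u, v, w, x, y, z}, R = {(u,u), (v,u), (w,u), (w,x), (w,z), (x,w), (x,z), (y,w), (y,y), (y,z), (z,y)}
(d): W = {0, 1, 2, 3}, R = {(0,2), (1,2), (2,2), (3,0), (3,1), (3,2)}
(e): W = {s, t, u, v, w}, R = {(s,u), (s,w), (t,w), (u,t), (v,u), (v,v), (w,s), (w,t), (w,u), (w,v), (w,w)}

(d)

This is the axiom for convergence; its first-order frame correspondent is ∀x ∀y ∀z (Rxy ∧ Rxz → ∃w (Ryw ∧ Rzw)).
(a): fails — Rtw and Rtt but w and t have no common successor.
(b): fails — R10 and R10 but 0 and 0 have no common successor.
(c): fails — Rwu and Rwx but u and x have no common successor.
(d): ✓.
(e): fails — Rvv and Rvu but v and u have no common successor.
Valid on: (d).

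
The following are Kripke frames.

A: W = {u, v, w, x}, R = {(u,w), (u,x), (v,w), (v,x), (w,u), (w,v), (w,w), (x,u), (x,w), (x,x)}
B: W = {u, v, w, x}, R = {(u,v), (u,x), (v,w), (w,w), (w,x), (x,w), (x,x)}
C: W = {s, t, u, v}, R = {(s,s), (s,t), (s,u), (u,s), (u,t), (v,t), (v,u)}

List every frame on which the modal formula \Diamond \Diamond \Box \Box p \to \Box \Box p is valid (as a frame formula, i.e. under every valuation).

This is the axiom for a generalized confluence (Geach) condition; its first-order frame correspondent is \forall x \forall y \forall z ((x R^2 y \wedge x R^2 z) \to \exists w (y R^2 w \wedge z = w)).
A: satisfies the condition.
B: satisfies the condition.
C: fails — sR²t, sR²s but no w with tR²w and s=w.
Valid on: A, B.

A, B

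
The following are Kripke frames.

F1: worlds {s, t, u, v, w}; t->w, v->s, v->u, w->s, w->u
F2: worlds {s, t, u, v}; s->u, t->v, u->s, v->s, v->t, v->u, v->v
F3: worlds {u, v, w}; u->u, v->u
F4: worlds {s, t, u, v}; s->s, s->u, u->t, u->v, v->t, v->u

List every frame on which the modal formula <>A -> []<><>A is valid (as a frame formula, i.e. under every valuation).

F3

This is the axiom for a generalized confluence (Geach) condition; its first-order frame correspondent is forall x forall y forall z ((xRy & xRz) -> exists w (y = w & z R^2 w)).
F1: fails — tRw, tRw but no w* with w=w* and wR²w*.
F2: fails — vRs, vRu but no w with s=w and uR²w.
F3: condition met.
F4: fails — sRs, sRu but no w with s=w and uR²w.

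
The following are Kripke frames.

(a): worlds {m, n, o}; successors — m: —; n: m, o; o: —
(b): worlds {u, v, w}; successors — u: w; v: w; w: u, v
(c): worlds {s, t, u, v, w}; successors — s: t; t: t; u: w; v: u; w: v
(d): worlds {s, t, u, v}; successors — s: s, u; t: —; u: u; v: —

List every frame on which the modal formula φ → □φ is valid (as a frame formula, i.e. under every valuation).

The schema corresponds to a generalized confluence (Geach) condition: ∀x ∀z (xRz → ∃w (x = w ∧ z = w)).
(a): fails — nRm but n ≠ m.
(b): fails — uRw but u ≠ w.
(c): fails — sRt but s ≠ t.
(d): fails — sRu but s ≠ u.

none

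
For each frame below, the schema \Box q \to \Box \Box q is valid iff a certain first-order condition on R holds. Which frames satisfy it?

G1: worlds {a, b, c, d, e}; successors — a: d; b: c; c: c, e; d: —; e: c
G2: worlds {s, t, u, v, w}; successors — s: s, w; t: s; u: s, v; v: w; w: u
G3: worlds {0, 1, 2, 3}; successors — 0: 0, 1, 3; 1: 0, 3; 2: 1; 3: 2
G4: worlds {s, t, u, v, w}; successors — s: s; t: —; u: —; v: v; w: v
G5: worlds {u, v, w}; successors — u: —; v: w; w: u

G4

This is the axiom for transitivity; its first-order frame correspondent is \forall x \forall y \forall z (Rxy \wedge Ryz \to Rxz).
G1: fails — Rbc and Rce but not Rbe.
G2: fails — Ruv and Rvw but not Ruw.
G3: fails — R10 and R01 but not R11.
G4: ✓.
G5: fails — Rvw and Rwu but not Rvu.
Valid on: G4.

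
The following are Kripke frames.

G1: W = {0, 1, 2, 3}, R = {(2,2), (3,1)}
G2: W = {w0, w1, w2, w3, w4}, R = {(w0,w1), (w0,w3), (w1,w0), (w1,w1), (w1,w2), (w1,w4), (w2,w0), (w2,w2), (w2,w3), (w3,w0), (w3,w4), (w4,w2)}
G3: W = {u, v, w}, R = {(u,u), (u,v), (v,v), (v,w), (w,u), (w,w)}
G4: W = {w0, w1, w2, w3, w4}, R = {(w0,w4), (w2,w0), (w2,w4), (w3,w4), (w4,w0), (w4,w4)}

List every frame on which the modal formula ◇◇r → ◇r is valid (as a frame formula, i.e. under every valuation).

Frame correspondent (Sahlqvist): ∀x ∀y ∀z (Rxy ∧ Ryz → Rxz) — i.e. transitivity.
G1: condition met.
G2: fails — Rw1w2 and Rw2w3 but not Rw1w3.
G3: fails — Ruv and Rvw but not Ruw.
G4: fails — Rw0w4 and Rw4w0 but not Rw0w0.
Valid on: G1.

G1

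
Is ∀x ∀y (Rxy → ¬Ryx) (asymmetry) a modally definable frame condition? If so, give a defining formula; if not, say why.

Not modally definable

Any modally definable frame class is closed under surjective bounded morphisms.
The 5-cycle (worlds w0,w1,w2,w3,w4 with w0→w1→w2→w3→w4→w0) is asymmetric. Mapping every world to a single reflexive point • is a surjective bounded morphism, and the reflexive point is not asymmetric (R•• but asymmetry requires ¬R••).
Hence asymmetry is not modally definable.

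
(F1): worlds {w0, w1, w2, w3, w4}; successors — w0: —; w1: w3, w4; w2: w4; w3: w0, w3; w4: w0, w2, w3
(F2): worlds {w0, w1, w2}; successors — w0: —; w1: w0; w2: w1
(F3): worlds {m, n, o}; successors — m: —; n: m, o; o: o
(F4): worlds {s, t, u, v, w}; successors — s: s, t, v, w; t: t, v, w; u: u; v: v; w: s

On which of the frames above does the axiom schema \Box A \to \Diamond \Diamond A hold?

This is the axiom for a generalized confluence (Geach) condition; its first-order frame correspondent is \forall x \exists w (xRw \wedge x R^2 w).
(F1): fails — at w0 but no w with w0Rw and w0R²w.
(F2): fails — at w0 but no w with w0Rw and w0R²w.
(F3): fails — at m but no w with mRw and mR²w.
(F4): ✓.

(F4)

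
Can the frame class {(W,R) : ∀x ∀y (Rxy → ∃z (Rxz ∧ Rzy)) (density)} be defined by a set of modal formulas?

Yes: it is density, defined by the C4 schema □□q → □q.
Suppose □□q→□q is valid. Take Rxy and set V(q)={w : xR²w}. Then □□q at x, so □q at x, so q at y, i.e. ∃z(Rxz∧Rzy).

Yes, by □□q → □q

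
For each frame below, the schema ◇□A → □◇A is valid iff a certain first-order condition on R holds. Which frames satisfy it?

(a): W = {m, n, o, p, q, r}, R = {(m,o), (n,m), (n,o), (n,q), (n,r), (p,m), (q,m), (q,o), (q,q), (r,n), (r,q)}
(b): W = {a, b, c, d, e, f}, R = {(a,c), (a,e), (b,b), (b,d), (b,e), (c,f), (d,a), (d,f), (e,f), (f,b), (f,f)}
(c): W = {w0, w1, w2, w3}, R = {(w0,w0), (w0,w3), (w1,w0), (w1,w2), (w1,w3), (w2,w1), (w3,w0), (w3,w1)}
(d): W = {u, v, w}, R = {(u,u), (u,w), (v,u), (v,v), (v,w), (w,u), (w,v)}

(d)

This is the axiom for convergence; its first-order frame correspondent is ∀x ∀y ∀z (Rxy ∧ Rxz → ∃w (Ryw ∧ Rzw)).
(a): fails — Rmo and Rmo but o and o have no common successor.
(b): fails — Rbb and Rbe but b and e have no common successor.
(c): fails — Rw1w2 and Rw1w0 but w2 and w0 have no common successor.
(d): condition met.
Valid on: (d).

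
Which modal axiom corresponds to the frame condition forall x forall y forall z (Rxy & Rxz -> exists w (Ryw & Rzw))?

The condition is convergence. The .2 schema ◇□ψ → □◇ψ defines it.
Suppose ◇□ψ→□◇ψ is valid. Take Rxy, Rxz and set V(ψ)={w : Ryw}. Then □ψ at y so ◇□ψ at x, so □◇ψ at x, so ◇ψ at z, giving w with Rzw and Ryw.

◇□ψ → □◇ψ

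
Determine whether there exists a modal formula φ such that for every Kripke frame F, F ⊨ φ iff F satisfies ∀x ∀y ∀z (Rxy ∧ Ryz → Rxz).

Definable; □r → □□r defines it

This is a Sahlqvist condition; the 4 axiom □r → □□r defines it.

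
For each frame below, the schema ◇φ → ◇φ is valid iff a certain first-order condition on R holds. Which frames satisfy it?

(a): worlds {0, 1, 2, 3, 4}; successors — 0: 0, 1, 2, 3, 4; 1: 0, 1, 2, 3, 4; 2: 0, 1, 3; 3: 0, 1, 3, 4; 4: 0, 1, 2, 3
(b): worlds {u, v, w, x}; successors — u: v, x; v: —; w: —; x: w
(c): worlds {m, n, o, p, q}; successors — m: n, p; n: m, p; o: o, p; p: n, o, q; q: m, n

Frame correspondent (Sahlqvist): ∀x ∀y (xRy → ∃w (y = w ∧ xRw)) — i.e. a generalized confluence (Geach) condition.
(a): ✓.
(b): ✓.
(c): ✓.
Valid on: (a), (b), (c).

(a), (b), (c)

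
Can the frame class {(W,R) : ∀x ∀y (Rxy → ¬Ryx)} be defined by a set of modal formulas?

No

Modal frame validity is preserved under surjective bounded morphisms.
The 4-cycle (worlds 0,1,2,3 with 0→1→2→3→0) is asymmetric. Mapping every world to a single reflexive point • is a surjective bounded morphism, and the reflexive point is not asymmetric (R•• but asymmetry requires ¬R••).
Hence asymmetry is not modally definable.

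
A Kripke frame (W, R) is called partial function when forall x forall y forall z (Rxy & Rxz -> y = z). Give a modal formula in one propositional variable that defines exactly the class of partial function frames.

This is partial functionality; the standard corresponding axiom is CD: ◇ψ → □ψ.
Suppose ◇ψ→□ψ is valid. Take Rxy, Rxz and set V(ψ)={y}. Then ◇ψ at x, so □ψ at x, so ψ at z, i.e. z=y.

◇ψ → □ψ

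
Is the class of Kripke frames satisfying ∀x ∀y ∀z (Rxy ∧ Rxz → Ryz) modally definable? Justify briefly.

The condition is the Euclidean property. A defining modal formula is ◇r → □◇r.
Suppose ◇r→□◇r is valid. Take Rxy, Rxz and set V(r)={y}. Then ◇r at x, so □◇r at x, so ◇r at z, so some w with Rzw has r; w=y, i.e. Rzy. By symmetry of the argument, Ryz.

Yes, by ◇r → □◇r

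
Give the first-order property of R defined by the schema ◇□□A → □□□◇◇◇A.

This is a Sahlqvist (Geach-type) schema ◇^1□^2A → □^3◇^3A.
Minimal-valuation argument: fix x; take any y with xR^1y and any z with xR^3z. Set V(A) to the set of worlds R-reachable from y in exactly 2 steps. Then □^2A holds at y, so the antecedent holds at x; validity forces ◇^3A at z, giving a w with zR^3w and yR^2w.
First-order correspondent: ∀x ∀y ∀z ((xRy ∧ xR³z) → ∃w (yR²w ∧ zR³w)).

∀x ∀y ∀z ((xRy ∧ xR³z) → ∃w (yR²w ∧ zR³w))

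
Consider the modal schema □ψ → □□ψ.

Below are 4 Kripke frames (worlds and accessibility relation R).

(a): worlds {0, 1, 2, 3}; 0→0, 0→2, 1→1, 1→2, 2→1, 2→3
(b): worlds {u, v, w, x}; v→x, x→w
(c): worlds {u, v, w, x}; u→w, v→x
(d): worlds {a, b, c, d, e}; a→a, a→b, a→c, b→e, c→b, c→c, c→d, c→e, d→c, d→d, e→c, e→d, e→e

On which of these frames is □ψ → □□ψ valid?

Frame correspondent (Sahlqvist): ∀x ∀y ∀z (Rxy ∧ Ryz → Rxz) — i.e. transitivity.
(a): fails — R02 and R23 but not R03.
(b): fails — Rvx and Rxw but not Rvw.
(c): ✓.
(d): fails — Rdc and Rcb but not Rdb.

(c)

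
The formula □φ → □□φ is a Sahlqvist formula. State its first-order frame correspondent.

transitivity

Suppose □φ→□□φ is valid. Take Rxy, Ryz and set V(φ)={w : Rxw}. Then □φ at x, so □□φ at x, so □φ at y, so φ at z, i.e. Rxz.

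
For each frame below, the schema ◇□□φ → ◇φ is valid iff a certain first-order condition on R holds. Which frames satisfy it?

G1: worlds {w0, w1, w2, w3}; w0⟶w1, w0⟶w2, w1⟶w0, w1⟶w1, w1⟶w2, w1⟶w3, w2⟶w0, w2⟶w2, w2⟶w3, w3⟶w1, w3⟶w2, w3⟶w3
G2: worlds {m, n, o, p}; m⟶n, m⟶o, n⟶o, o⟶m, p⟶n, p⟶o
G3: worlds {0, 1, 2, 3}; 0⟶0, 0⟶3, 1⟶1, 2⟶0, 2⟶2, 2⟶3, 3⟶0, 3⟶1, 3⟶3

G1, G3

Frame correspondent (Sahlqvist): ∀x ∀y (xRy → ∃w (yR²w ∧ xRw)) — i.e. a generalized confluence (Geach) condition.
G1: ✓.
G2: fails — mRn but no w with nR²w and mRw.
G3: ✓.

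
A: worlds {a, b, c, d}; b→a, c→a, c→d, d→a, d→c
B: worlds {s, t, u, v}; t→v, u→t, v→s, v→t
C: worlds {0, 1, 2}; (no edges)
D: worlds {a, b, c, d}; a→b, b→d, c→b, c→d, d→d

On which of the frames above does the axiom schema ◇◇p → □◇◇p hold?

C, D

The schema corresponds to a generalized confluence (Geach) condition: ∀x ∀y ∀z ((xR²y ∧ xRz) → ∃w (y = w ∧ zR²w)).
A: fails — cR²a, cRa but no w with a=w and aR²w.
B: fails — tR²s, tRv but no w with s=w and vR²w.
C: condition met.
D: condition met.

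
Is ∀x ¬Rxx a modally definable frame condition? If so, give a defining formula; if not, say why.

If a class were modally definable it would be closed under surjective bounded morphisms (Goldblatt–Thomason).
The 4-cycle (worlds a,b,c,d with a→b→c→d→a) is irreflexive, and the map sending every world to a single reflexive point • is a surjective bounded morphism (forth: every edge maps to (•,•); back: every world has a successor). So any modal formula valid on the 4-cycle is also valid on the reflexive point, which is not irreflexive.
Hence irreflexivity is not modally definable.

No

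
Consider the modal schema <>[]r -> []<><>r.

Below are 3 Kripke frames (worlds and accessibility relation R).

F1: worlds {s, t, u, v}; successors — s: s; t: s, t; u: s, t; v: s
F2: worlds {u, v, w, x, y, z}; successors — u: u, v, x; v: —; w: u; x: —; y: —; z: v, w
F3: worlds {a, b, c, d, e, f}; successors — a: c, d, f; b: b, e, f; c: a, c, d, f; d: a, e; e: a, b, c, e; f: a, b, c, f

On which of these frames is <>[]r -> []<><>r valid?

F1, F3

Frame correspondent (Sahlqvist): forall x forall y forall z ((xRy & xRz) -> exists w (yRw & z R^2 w)) — i.e. a generalized confluence (Geach) condition.
F1: condition met.
F2: fails — uRu, uRv but no t with uRt and vR²t.
F3: condition met.
Valid on: F1, F3.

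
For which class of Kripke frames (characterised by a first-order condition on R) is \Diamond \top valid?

◇⊤ holds at w iff w has a successor, so frame-validity of ◇⊤ is exactly seriality. Equivalently via □p → ◇p:
Suppose □p→◇p is valid. At any x set V(p)=W. Then □p at x, so ◇p at x, so x has a successor.
The converse is a direct semantic check.
So the correspondent is seriality.

seriality: \forall x \exists y Rxy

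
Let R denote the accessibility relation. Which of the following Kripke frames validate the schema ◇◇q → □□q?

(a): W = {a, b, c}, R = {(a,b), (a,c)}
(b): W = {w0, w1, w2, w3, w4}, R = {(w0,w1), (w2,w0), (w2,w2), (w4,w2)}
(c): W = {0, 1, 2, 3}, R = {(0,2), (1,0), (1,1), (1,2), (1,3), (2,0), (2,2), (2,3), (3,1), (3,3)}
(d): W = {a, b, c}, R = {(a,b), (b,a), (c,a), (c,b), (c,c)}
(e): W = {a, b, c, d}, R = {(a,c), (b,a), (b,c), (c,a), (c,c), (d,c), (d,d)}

(a)

The schema corresponds to a generalized confluence (Geach) condition: ∀x ∀y ∀z ((xR²y ∧ xR²z) → ∃w (y = w ∧ z = w)).
(a): holds.
(b): fails — w2R²w0, w2R²w1 but w0 ≠ w1.
(c): fails — 0R²0, 0R²2 but 0 ≠ 2.
(d): fails — cR²a, cR²b but a ≠ b.
(e): fails — aR²a, aR²c but a ≠ c.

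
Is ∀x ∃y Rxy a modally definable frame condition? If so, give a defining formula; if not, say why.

Definable; □p → ◇p defines it

The condition is seriality. A defining modal formula is □p → ◇p.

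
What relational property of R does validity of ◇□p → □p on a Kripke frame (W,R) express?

This is frame-equivalent to ◇p → □◇p (substitute ¬p for p and contrapose).
Suppose ◇p→□◇p is valid. Take Rxy, Rxz and set V(p)={y}. Then ◇p at x, so □◇p at x, so ◇p at z, so some w with Rzw has p; w=y, i.e. Rzy. By symmetry of the argument, Ryz.

the Euclidean property: ∀x ∀y ∀z (Rxy ∧ Rxz → Ryz)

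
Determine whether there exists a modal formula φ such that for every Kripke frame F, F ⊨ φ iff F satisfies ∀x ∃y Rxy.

The condition is seriality. A defining modal formula is □q → ◇q.
Suppose □q→◇q is valid. At any x set V(q)=W. Then □q at x, so ◇q at x, so x has a successor.

Yes, by □q → ◇q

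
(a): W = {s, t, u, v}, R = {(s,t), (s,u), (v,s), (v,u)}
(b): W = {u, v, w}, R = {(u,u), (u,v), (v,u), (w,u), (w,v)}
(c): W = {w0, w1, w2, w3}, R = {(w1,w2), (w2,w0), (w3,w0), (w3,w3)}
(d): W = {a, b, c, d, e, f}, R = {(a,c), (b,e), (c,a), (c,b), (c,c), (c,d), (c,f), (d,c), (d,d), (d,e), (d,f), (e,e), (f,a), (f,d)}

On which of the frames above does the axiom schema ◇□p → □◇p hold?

(b)

The schema corresponds to convergence: ∀x ∀y ∀z (Rxy ∧ Rxz → ∃w (Ryw ∧ Rzw)).
(a): fails — Rsu and Rsu but u and u have no common successor.
(b): holds.
(c): fails — Rw2w0 and Rw2w0 but w0 and w0 have no common successor.
(d): fails — Rcc and Rcb but c and b have no common successor.
Valid on: (b).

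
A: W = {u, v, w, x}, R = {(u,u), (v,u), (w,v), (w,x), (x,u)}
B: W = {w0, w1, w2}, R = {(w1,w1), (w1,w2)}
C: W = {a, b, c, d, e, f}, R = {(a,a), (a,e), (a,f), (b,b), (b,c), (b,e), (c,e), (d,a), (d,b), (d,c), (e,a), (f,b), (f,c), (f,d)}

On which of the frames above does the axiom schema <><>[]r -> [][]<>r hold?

A

This is the axiom for a generalized confluence (Geach) condition; its first-order frame correspondent is forall x forall y forall z ((x R^2 y & x R^2 z) -> exists w (yRw & zRw)).
A: satisfies the condition.
B: fails — w1R²w1, w1R²w2 but no w with w1Rw and w2Rw.
C: fails — aR²a, aR²f but no w with aRw and fRw.
Valid on: A.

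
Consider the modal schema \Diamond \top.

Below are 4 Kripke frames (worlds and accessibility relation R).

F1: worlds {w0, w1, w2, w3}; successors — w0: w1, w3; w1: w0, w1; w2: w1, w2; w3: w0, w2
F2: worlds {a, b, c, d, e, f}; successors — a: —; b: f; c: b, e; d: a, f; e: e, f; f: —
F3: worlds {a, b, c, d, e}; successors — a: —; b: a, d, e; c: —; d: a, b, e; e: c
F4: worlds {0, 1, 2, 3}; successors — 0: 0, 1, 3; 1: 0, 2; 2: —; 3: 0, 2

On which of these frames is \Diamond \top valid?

Frame correspondent (Sahlqvist): \forall x \exists y Rxy — i.e. seriality.
F1: satisfies the condition.
F2: fails — world a has no successor.
F3: fails — world a has no successor.
F4: fails — world 2 has no successor.
Valid on: F1.

F1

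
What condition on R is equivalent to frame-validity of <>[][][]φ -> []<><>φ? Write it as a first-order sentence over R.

This is a Sahlqvist (Geach-type) schema ◇^1□^3φ → □^1◇^2φ.
First-order correspondent: forall x forall y forall z ((xRy & xRz) -> exists w (y R^3 w & z R^2 w)).

forall x forall y forall z ((xRy & xRz) -> exists w (y R^3 w & z R^2 w))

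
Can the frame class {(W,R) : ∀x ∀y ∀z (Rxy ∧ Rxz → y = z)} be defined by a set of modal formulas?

Definable; ◇p → □p defines it

This is a Sahlqvist condition; the CD axiom ◇p → □p defines it.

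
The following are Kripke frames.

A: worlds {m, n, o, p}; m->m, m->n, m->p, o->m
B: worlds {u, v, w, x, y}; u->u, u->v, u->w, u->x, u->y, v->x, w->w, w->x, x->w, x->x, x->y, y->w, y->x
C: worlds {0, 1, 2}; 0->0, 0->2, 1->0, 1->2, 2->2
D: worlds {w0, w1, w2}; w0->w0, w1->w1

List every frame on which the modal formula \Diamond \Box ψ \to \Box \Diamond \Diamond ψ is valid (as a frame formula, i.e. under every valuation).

B, C, D

The schema corresponds to a generalized confluence (Geach) condition: \forall x \forall y \forall z ((xRy \wedge xRz) \to \exists w (yRw \wedge z R^2 w)).
A: fails — mRm, mRn but no w with mRw and nR²w.
B: ✓.
C: ✓.
D: ✓.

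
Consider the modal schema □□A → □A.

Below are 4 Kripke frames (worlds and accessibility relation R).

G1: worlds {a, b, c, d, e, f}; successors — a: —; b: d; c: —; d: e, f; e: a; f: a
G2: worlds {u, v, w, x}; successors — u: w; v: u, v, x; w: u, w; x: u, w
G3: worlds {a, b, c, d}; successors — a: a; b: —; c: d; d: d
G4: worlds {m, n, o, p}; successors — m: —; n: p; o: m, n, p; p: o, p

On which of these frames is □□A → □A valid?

G2, G3

Frame correspondent (Sahlqvist): ∀x ∀y (Rxy → ∃z (Rxz ∧ Rzy)) — i.e. density.
G1: fails — Rea but no z with Rez and Rza.
G2: ✓.
G3: ✓.
G4: fails — Ron but no z with Roz and Rzn.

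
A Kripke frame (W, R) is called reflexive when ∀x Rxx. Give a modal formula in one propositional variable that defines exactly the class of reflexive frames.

□s → s

This is reflexivity; the standard corresponding axiom is T: □s → s.
Suppose □s→s is valid. At any x set V(s)={w : Rxw}. Then □s holds at x, so s holds at x, i.e. Rxx.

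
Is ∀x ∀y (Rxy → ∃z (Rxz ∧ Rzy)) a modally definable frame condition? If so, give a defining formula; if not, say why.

Yes: it is density, defined by the C4 schema □□p → □p.
Suppose □□p→□p is valid. Take Rxy and set V(p)={w : xR²w}. Then □□p at x, so □p at x, so p at y, i.e. ∃z(Rxz∧Rzy).

Yes — defined by □□p → □p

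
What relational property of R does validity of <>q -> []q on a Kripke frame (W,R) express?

Suppose ◇q→□q is valid. Take Rxy, Rxz and set V(q)={y}. Then ◇q at x, so □q at x, so q at z, i.e. z=y.

partial functionality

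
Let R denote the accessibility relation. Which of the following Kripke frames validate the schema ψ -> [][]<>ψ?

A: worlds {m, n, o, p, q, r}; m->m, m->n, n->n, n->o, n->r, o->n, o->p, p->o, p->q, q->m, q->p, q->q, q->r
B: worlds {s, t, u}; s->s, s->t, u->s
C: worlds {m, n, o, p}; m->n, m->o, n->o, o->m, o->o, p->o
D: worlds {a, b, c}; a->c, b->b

D

This is the axiom for a generalized confluence (Geach) condition; its first-order frame correspondent is forall x forall z (x R^2 z -> exists w (x = w & zRw)).
A: fails — mR²n but no w with m=w and nRw.
B: fails — sR²t but no w with s=w and tRw.
C: fails — mR²m but no w with m=w and mRw.
D: ✓.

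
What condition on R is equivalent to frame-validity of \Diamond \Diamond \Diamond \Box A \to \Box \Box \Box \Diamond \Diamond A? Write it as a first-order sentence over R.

This is a Sahlqvist (Geach-type) schema ◇^3□^1A → □^3◇^2A.
First-order correspondent: \forall x \forall y \forall z ((x R^3 y \wedge x R^3 z) \to \exists w (yRw \wedge z R^2 w)).

\forall x \forall y \forall z ((x R^3 y \wedge x R^3 z) \to \exists w (yRw \wedge z R^2 w))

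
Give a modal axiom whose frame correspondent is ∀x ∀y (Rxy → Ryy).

□(□q → q)

The condition is shift-reflexivity. The T□ schema □(□q → q) defines it.
Suppose □(□q→q) is valid. Take Rxy and set V(q)={w : Ryw}. Then at y, □q holds; since □(□q→q) at x, □q→q at y, so q at y, i.e. Ryy.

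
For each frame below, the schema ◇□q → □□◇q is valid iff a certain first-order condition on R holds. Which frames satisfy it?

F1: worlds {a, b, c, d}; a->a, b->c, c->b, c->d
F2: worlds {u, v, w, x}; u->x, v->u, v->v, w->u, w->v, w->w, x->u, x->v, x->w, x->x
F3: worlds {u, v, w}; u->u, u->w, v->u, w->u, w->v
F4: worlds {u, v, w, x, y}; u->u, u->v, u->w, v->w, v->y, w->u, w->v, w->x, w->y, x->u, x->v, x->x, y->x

F3

The schema corresponds to a generalized confluence (Geach) condition: ∀x ∀y ∀z ((xRy ∧ xR²z) → ∃w (yRw ∧ zRw)).
F1: fails — bRc, bR²b but no w with cRw and bRw.
F2: fails — vRu, vR²v but no t with uRt and vRt.
F3: holds.
F4: fails — uRu, uR²y but no t with uRt and yRt.
Valid on: F3.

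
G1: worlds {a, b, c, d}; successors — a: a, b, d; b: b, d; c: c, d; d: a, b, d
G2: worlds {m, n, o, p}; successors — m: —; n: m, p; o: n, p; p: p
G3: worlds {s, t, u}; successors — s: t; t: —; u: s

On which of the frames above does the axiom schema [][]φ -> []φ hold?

G1

The schema corresponds to density: forall x forall y (Rxy -> exists z (Rxz & Rzy)).
G1: satisfies the condition.
G2: fails — Ron but no z with Roz and Rzn.
G3: fails — Rus but no z with Ruz and Rzs.
Valid on: G1.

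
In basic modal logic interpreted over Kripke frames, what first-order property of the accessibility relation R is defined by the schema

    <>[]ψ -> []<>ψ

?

Suppose ◇□ψ→□◇ψ is valid. Take Rxy, Rxz and set V(ψ)={w : Ryw}. Then □ψ at y so ◇□ψ at x, so □◇ψ at x, so ◇ψ at z, giving w with Rzw and Ryw.
The converse is a direct semantic check.
So the correspondent is convergence.

convergence: forall x forall y forall z (Rxy & Rxz -> exists w (Ryw & Rzw))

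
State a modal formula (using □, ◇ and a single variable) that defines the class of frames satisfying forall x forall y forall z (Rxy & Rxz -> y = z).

◇r → □r

A defining formula is ◇r → □r (the CD axiom).
Suppose ◇r→□r is valid. Take Rxy, Rxz and set V(r)={y}. Then ◇r at x, so □r at x, so r at z, i.e. z=y.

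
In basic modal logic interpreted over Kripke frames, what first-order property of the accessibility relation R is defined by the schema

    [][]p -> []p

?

Suppose □□p→□p is valid. Take Rxy and set V(p)={w : xR²w}. Then □□p at x, so □p at x, so p at y, i.e. ∃z(Rxz∧Rzy).
Conversely, on a frame with density the schema holds at every world under every valuation.
Frame condition: forall x forall y (Rxy -> exists z (Rxz & Rzy)).

density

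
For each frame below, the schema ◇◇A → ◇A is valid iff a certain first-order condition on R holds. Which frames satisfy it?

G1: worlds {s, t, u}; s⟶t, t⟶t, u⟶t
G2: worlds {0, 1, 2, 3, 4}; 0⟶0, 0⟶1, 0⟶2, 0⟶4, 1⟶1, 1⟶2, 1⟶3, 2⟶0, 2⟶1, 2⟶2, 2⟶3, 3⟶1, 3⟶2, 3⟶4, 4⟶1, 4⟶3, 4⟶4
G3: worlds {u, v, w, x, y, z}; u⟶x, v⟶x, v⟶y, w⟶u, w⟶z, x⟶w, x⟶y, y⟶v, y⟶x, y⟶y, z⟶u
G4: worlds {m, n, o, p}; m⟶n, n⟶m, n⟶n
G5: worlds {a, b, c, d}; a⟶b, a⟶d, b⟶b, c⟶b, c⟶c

G1, G5

This is the axiom for transitivity; its first-order frame correspondent is ∀x ∀y ∀z (Rxy ∧ Ryz → Rxz).
G1: satisfies the condition.
G2: fails — R34 and R43 but not R33.
G3: fails — Rxw and Rwu but not Rxu.
G4: fails — Rmn and Rnm but not Rmm.
G5: satisfies the condition.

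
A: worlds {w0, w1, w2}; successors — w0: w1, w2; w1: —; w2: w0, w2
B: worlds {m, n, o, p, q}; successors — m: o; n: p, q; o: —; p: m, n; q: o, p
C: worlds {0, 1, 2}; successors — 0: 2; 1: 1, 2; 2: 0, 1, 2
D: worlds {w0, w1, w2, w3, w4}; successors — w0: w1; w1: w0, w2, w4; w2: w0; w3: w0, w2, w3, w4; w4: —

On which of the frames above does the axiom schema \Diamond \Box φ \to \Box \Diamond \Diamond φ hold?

This is the axiom for a generalized confluence (Geach) condition; its first-order frame correspondent is \forall x \forall y \forall z ((xRy \wedge xRz) \to \exists w (yRw \wedge z R^2 w)).
A: fails — w0Rw1, w0Rw1 but no w with w1Rw and w1R²w.
B: fails — mRo, mRo but no w with oRw and oR²w.
C: holds.
D: fails — w1Rw0, w1Rw0 but no w with w0Rw and w0R²w.
Valid on: C.

C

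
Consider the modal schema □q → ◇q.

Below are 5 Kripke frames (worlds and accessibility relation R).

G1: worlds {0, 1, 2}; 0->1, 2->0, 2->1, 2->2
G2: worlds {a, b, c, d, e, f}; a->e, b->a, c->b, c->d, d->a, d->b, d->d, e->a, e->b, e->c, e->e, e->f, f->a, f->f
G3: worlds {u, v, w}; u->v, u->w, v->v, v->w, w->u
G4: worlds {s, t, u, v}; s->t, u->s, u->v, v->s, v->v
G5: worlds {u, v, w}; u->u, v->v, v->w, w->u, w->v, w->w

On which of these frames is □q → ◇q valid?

G2, G3, G5

Frame correspondent (Sahlqvist): ∀x ∃y Rxy — i.e. seriality.
G1: fails — world 1 has no successor.
G2: satisfies the condition.
G3: satisfies the condition.
G4: fails — world t has no successor.
G5: satisfies the condition.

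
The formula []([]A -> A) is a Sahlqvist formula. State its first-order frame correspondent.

This is the T□ axiom.
It corresponds to shift-reflexivity: forall x forall y (Rxy -> Ryy).

shift-reflexivity: forall x forall y (Rxy -> Ryy)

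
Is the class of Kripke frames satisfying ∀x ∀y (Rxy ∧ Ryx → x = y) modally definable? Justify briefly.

No — not modally definable

Any modally definable frame class is closed under surjective bounded morphisms.
The 4-cycle (worlds s,t,u,v with s→t→u→v→s) is antisymmetric. Sending even-indexed worlds to s and odd-indexed worlds to t is a surjective bounded morphism onto the two-world frame with s↔t, which is not antisymmetric.
So no modal formula (or set of formulas) defines exactly the antisymmetric frames.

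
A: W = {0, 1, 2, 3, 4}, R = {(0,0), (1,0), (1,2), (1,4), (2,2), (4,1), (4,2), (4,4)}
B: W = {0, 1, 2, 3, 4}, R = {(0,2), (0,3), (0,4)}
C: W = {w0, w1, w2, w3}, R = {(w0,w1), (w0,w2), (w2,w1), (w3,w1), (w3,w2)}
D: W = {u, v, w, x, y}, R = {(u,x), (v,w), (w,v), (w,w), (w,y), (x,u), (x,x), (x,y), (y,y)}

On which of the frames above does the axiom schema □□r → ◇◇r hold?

D

The schema corresponds to a generalized confluence (Geach) condition: ∀x ∃w (xR²w ∧ xR²w).
A: fails — at 3 but no w with 3R²w and 3R²w.
B: fails — at 0 but no w with 0R²w and 0R²w.
C: fails — at w1 but no w with w1R²w and w1R²w.
D: ✓.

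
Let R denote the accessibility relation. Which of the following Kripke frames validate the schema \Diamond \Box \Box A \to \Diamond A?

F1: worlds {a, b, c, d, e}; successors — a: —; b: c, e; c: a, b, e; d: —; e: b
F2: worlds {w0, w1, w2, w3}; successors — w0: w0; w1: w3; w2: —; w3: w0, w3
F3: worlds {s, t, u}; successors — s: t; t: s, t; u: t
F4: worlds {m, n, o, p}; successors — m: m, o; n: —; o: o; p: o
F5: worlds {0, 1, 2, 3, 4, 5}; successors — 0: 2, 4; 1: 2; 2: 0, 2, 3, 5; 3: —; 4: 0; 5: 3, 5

The schema corresponds to a generalized confluence (Geach) condition: \forall x \forall y (xRy \to \exists w (y R^2 w \wedge xRw)).
F1: fails — cRa but no w with aR²w and cRw.
F2: holds.
F3: holds.
F4: holds.
F5: fails — 2R3 but no w with 3R²w and 2Rw.
Valid on: F2, F3, F4.

F2, F3, F4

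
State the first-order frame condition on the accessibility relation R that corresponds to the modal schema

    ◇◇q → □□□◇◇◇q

This is a Sahlqvist (Geach-type) schema ◇^2□^0q → □^3◇^3q.
Minimal-valuation argument: fix x; take any y with xR^2y and any z with xR^3z. Set V(q) to the set of worlds R-reachable from y in exactly 0 steps. Then □^0q holds at y, so the antecedent holds at x; validity forces ◇^3q at z, giving a w with zR^3w and yR^0w.
First-order correspondent: ∀x ∀y ∀z ((xR²y ∧ xR³z) → ∃w (y = w ∧ zR³w)).

∀x ∀y ∀z ((xR²y ∧ xR³z) → ∃w (y = w ∧ zR³w))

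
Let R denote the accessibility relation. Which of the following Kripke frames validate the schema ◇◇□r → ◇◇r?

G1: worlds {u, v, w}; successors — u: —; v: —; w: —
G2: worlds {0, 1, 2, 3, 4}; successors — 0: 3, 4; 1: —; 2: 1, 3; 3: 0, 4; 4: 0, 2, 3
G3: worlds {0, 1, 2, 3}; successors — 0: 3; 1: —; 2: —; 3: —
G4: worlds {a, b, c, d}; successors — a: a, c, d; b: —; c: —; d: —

This is the axiom for a generalized confluence (Geach) condition; its first-order frame correspondent is ∀x ∀y (xR²y → ∃w (yRw ∧ xR²w)).
G1: condition met.
G2: fails — 4R²1 but no w with 1Rw and 4R²w.
G3: condition met.
G4: fails — aR²c but no w with cRw and aR²w.
Valid on: G1, G3.

G1, G3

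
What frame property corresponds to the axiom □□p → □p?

density

Suppose □□p→□p is valid. Take Rxy and set V(p)={w : xR²w}. Then □□p at x, so □p at x, so p at y, i.e. ∃z(Rxz∧Rzy).
Conversely, any frame satisfying ∀x ∀y (Rxy → ∃z (Rxz ∧ Rzy)) validates the schema.
Frame condition: ∀x ∀y (Rxy → ∃z (Rxz ∧ Rzy)).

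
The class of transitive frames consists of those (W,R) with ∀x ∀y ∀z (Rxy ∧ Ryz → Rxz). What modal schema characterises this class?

□r → □□r

A defining formula is □r → □□r (the 4 axiom).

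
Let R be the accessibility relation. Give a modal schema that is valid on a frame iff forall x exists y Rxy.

A defining formula is □q → ◇q (the D axiom).

□q → ◇q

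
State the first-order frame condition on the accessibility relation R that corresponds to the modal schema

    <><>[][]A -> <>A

forall x forall y (x R^2 y -> exists w (y R^2 w & xRw))

This is a Sahlqvist (Geach-type) schema ◇^2□^2A → □^0◇^1A.
Minimal-valuation argument: fix x; take any y with xR^2y and any z with xR^0z. Set V(A) to the set of worlds R-reachable from y in exactly 2 steps. Then □^2A holds at y, so the antecedent holds at x; validity forces ◇^1A at z, giving a w with zR^1w and yR^2w.
First-order correspondent: forall x forall y (x R^2 y -> exists w (y R^2 w & xRw)).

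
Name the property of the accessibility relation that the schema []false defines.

□⊥ is valid iff no world has any successor (otherwise □⊥ fails at any world with one).
Conversely, on a frame with emptiness of R the schema holds at every world under every valuation.
Frame condition: forall x forall y ~Rxy.

emptiness of R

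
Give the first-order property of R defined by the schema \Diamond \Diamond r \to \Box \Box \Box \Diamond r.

\forall x \forall y \forall z ((x R^2 y \wedge x R^3 z) \to \exists w (y = w \wedge zRw))

This is a Sahlqvist (Geach-type) schema ◇^2□^0r → □^3◇^1r.
First-order correspondent: \forall x \forall y \forall z ((x R^2 y \wedge x R^3 z) \to \exists w (y = w \wedge zRw)).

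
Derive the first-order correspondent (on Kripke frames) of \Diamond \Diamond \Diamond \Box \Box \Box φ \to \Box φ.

This is a Sahlqvist (Geach-type) schema ◇^3□^3φ → □^1◇^0φ.
Minimal-valuation argument: fix x; take any y with xR^3y and any z with xR^1z. Set V(φ) to the set of worlds R-reachable from y in exactly 3 steps. Then □^3φ holds at y, so the antecedent holds at x; validity forces ◇^0φ at z, giving a w with zR^0w and yR^3w.
First-order correspondent: \forall x \forall y \forall z ((x R^3 y \wedge xRz) \to \exists w (y R^3 w \wedge z = w)).

\forall x \forall y \forall z ((x R^3 y \wedge xRz) \to \exists w (y R^3 w \wedge z = w))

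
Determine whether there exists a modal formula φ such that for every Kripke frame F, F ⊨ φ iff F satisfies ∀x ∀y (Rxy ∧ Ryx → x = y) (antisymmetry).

Modal frame validity is preserved under surjective bounded morphisms.
The 4-cycle (worlds a,b,c,d with a→b→c→d→a) is antisymmetric. Sending even-indexed worlds to a and odd-indexed worlds to b is a surjective bounded morphism onto the two-world frame with a↔b, which is not antisymmetric.
So the class is not modally definable.

No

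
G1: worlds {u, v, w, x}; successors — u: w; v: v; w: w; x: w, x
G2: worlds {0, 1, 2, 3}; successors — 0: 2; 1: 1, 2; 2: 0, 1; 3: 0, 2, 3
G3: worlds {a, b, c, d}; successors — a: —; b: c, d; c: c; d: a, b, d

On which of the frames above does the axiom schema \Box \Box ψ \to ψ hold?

G2

Frame correspondent (Sahlqvist): \forall x \exists w (x R^2 w \wedge x = w) — i.e. a generalized confluence (Geach) condition.
G1: fails — at u but no t with uR²t and u=t.
G2: ✓.
G3: fails — at a but no w with aR²w and a=w.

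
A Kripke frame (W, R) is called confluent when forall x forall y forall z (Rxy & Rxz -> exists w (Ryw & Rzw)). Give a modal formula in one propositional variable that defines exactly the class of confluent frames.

The condition is convergence. The .2 schema ◇□r → □◇r defines it.
Suppose ◇□r→□◇r is valid. Take Rxy, Rxz and set V(r)={w : Ryw}. Then □r at y so ◇□r at x, so □◇r at x, so ◇r at z, giving w with Rzw and Ryw.

◇□r → □◇r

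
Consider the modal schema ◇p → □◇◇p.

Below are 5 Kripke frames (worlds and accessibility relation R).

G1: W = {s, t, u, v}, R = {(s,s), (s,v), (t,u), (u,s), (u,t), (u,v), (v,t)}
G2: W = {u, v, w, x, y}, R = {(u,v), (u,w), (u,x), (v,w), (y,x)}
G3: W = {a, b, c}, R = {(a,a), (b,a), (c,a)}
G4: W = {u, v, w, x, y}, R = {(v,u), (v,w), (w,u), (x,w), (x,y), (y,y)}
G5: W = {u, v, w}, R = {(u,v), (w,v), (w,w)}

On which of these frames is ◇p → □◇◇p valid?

G3

This is the axiom for a generalized confluence (Geach) condition; its first-order frame correspondent is ∀x ∀y ∀z ((xRy ∧ xRz) → ∃w (y = w ∧ zR²w)).
G1: fails — sRs, sRv but no w with s=w and vR²w.
G2: fails — uRv, uRv but no t with v=t and vR²t.
G3: condition met.
G4: fails — vRu, vRu but no t with u=t and uR²t.
G5: fails — uRv, uRv but no t with v=t and vR²t.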